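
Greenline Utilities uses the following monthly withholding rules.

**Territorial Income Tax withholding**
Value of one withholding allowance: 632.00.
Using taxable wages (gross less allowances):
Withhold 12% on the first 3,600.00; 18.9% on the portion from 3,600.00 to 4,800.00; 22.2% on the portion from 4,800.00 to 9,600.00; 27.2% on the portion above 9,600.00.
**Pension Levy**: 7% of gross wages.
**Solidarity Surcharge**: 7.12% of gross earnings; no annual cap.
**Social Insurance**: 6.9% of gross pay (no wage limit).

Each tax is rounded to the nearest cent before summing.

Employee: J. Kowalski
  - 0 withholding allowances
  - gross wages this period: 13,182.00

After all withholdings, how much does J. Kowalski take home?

Territorial Income Tax: taxable = 13,182.00
  1,724.40 + 27.2% × (13,182.00 − 9,600.00) = 1,724.40 + 27.2% × 3,582.00 = 2,698.70
Pension Levy: 7% × 13,182.00 = 922.74
Solidarity Surcharge: 7.12% × 13,182.00 = 938.56
Social Insurance: 6.9% × 13,182.00 = 909.56
Total withheld: 2,698.70 + 922.74 + 938.56 + 909.56 = 5,469.56
Net pay: 13,182.00 − 5,469.56 = 7,712.44

7,712.44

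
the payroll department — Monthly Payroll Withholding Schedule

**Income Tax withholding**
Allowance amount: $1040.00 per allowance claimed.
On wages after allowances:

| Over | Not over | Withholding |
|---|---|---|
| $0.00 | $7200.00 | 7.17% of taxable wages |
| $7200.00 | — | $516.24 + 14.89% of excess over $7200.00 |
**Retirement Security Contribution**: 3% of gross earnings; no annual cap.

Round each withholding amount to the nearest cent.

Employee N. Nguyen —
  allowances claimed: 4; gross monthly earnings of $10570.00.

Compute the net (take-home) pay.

Income Tax: taxable = $10570.00 − 4×$1040.00 = $6410.00
  7.17% × $6410.00 = $459.60
Retirement Security Contribution: 3% × $10570.00 = $317.10
Total withheld: $459.60 + $317.10 = $776.70
Net pay: $10570.00 − $776.70 = $9793.30

$9793.30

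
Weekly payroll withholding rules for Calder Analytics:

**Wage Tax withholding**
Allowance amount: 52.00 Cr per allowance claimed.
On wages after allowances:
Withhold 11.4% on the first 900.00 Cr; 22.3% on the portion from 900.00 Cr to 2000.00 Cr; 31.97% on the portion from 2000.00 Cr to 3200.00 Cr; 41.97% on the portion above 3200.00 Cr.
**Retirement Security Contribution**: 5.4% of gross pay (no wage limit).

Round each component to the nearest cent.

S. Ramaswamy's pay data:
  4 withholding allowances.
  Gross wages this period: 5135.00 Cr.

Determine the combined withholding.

Wage Tax: taxable = 5135.00 Cr − 4×52.00 Cr = 4927.00 Cr
  731.54 Cr + 41.97% × (4927.00 Cr − 3200.00 Cr) = 731.54 Cr + 41.97% × 1727.00 Cr = 1456.36 Cr
Retirement Security Contribution: 5.4% × 5135.00 Cr = 277.29 Cr
Total: 1456.36 Cr + 277.29 Cr = 1733.65 Cr

1733.65 Cr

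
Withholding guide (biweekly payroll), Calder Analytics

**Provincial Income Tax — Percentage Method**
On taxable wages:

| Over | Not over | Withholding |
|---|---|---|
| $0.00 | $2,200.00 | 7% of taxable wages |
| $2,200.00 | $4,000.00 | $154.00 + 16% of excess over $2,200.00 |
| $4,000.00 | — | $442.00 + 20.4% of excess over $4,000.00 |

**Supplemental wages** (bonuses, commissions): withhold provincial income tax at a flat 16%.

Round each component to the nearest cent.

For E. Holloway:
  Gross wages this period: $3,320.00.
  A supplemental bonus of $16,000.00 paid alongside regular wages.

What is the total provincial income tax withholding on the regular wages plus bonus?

Provincial Income Tax: taxable = $3,320.00
  $154.00 + 16% × ($3,320.00 − $2,200.00) = $154.00 + 16% × $1,120.00 = $333.20
Supplemental (16% flat on bonus): 16% × $16,000.00 = $2,560.00
Total provincial income tax: $333.20 + $2,560.00 = $2,893.20

$2,893.20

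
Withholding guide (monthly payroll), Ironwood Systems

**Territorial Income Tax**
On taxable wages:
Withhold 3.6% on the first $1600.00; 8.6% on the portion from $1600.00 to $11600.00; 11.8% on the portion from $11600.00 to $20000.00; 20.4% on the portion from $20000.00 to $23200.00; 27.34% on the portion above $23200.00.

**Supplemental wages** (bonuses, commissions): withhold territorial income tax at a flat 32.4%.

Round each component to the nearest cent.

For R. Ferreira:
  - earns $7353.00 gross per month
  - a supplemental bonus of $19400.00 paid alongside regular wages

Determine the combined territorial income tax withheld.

$6837.96

Territorial Income Tax: taxable = $7353.00
  $57.60 + 8.6% × ($7353.00 − $1600.00) = $57.60 + 8.6% × $5753.00 = $552.36
Supplemental (32.4% flat on bonus): 32.4% × $19400.00 = $6285.60
Total territorial income tax: $552.36 + $6285.60 = $6837.96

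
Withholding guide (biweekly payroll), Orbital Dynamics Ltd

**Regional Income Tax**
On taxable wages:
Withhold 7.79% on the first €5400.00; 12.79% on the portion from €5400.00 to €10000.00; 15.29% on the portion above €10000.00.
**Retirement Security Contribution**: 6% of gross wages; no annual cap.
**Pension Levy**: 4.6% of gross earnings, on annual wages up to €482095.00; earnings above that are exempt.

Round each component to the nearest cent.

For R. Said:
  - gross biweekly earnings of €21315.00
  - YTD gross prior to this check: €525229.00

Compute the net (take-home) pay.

Regional Income Tax: taxable = €21315.00
  €1009.00 + 15.29% × (€21315.00 − €10000.00) = €1009.00 + 15.29% × €11315.00 = €2739.06
Retirement Security Contribution: 6% × €21315.00 = €1278.90
Pension Levy: YTD €525229.00 ≥ cap €482095.00 → €0.00
Total withheld: €2739.06 + €1278.90 + €0.00 = €4017.96
Net pay: €21315.00 − €4017.96 = €17297.04

€17297.04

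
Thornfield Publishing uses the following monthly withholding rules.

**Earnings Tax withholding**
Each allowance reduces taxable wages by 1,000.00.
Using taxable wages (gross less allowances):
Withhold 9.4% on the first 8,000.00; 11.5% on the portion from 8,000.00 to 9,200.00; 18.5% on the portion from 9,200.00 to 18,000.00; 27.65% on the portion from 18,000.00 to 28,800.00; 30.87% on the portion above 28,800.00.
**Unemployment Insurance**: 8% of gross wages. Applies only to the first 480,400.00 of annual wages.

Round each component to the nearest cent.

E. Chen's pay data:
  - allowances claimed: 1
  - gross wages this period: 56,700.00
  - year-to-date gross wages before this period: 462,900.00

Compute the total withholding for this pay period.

15,208.23

Earnings Tax: taxable = 56,700.00 − 1×1,000.00 = 55,700.00
  5,504.20 + 30.87% × (55,700.00 − 28,800.00) = 5,504.20 + 30.87% × 26,900.00 = 13,808.23
Unemployment Insurance: cap 480,400.00 − YTD 462,900.00 = 17,500.00 subject; 8% × 17,500.00 = 1,400.00
Total: 13,808.23 + 1,400.00 = 15,208.23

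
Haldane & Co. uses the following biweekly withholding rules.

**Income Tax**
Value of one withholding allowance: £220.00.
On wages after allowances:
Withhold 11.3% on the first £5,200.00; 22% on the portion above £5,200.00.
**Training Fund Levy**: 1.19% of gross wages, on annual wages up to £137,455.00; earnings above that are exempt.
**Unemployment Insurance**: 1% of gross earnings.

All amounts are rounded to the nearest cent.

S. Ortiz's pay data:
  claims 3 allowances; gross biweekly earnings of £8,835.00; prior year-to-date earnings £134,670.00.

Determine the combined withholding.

Income Tax: taxable = £8,835.00 − 3×£220.00 = £8,175.00
  £587.60 + 22% × (£8,175.00 − £5,200.00) = £587.60 + 22% × £2,975.00 = £1,242.10
Training Fund Levy: cap £137,455.00 − YTD £134,670.00 = £2,785.00 subject; 1.19% × £2,785.00 = £33.14
Unemployment Insurance: 1% × £8,835.00 = £88.35
Total: £1,242.10 + £33.14 + £88.35 = £1,363.59

£1,363.59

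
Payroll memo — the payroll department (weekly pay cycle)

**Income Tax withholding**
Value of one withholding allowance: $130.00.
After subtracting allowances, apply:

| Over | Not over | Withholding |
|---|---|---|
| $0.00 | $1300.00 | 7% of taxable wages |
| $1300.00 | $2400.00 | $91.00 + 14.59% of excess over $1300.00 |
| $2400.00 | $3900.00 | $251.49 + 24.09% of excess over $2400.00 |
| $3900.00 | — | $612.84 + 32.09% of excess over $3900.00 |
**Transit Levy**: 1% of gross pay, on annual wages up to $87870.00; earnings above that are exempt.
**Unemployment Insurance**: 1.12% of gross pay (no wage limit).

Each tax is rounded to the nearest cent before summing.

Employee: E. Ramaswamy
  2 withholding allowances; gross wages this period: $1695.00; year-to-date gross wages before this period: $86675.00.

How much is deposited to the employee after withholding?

$1553.37

Income Tax: taxable = $1695.00 − 2×$130.00 = $1435.00
  $91.00 + 14.59% × ($1435.00 − $1300.00) = $91.00 + 14.59% × $135.00 = $110.70
Transit Levy: cap $87870.00 − YTD $86675.00 = $1195.00 subject; 1% × $1195.00 = $11.95
Unemployment Insurance: 1.12% × $1695.00 = $18.98
Total withheld: $110.70 + $11.95 + $18.98 = $141.63
Net pay: $1695.00 − $141.63 = $1553.37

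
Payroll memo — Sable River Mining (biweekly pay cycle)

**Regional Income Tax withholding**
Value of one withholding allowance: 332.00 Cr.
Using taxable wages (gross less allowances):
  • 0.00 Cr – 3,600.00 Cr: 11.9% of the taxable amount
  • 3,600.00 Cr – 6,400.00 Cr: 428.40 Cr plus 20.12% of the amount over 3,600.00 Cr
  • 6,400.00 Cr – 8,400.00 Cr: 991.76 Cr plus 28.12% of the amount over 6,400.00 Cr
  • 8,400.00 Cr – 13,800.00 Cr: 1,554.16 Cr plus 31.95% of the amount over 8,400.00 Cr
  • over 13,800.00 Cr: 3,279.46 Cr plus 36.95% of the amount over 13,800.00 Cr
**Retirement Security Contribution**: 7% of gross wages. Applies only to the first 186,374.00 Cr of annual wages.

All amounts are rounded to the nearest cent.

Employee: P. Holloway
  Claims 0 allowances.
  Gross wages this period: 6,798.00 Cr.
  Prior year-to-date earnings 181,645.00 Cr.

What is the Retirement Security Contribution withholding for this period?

Retirement Security Contribution: cap 186,374.00 Cr − YTD 181,645.00 Cr = 4,729.00 Cr subject; 7% × 4,729.00 Cr = 331.03 Cr

331.03 Cr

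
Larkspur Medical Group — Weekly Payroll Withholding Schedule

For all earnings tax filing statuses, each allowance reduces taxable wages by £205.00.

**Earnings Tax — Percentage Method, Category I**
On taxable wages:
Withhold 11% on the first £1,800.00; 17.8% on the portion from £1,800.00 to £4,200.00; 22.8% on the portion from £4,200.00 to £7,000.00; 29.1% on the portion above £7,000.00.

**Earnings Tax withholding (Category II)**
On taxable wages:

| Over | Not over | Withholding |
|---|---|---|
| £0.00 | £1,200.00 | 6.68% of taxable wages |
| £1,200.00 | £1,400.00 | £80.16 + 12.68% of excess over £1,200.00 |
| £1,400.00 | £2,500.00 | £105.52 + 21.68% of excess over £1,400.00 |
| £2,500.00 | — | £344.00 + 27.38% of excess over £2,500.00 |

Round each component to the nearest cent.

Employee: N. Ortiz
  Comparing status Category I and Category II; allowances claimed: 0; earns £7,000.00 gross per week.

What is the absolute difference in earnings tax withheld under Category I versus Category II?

Earnings Tax (Category I): taxable = £7,000.00
  £625.20 + 22.8% × (£7,000.00 − £4,200.00) = £625.20 + 22.8% × £2,800.00 = £1,263.60
Earnings Tax (Category II): taxable = £7,000.00
  £344.00 + 27.38% × (£7,000.00 − £2,500.00) = £344.00 + 27.38% × £4,500.00 = £1,576.10
Difference: |£1,263.60 − £1,576.10| = £312.50 (higher under Category II)

£312.50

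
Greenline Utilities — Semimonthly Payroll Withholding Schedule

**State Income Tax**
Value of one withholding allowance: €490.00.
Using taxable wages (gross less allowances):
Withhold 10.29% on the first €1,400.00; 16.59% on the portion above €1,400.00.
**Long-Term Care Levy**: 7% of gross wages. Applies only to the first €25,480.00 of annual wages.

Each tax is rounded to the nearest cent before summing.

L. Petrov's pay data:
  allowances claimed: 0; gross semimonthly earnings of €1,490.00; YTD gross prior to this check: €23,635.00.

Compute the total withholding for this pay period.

€263.29

State Income Tax: taxable = €1,490.00
  €144.06 + 16.59% × (€1,490.00 − €1,400.00) = €144.06 + 16.59% × €90.00 = €158.99
Long-Term Care Levy: 7% × €1,490.00 = €104.30
Total: €158.99 + €104.30 = €263.29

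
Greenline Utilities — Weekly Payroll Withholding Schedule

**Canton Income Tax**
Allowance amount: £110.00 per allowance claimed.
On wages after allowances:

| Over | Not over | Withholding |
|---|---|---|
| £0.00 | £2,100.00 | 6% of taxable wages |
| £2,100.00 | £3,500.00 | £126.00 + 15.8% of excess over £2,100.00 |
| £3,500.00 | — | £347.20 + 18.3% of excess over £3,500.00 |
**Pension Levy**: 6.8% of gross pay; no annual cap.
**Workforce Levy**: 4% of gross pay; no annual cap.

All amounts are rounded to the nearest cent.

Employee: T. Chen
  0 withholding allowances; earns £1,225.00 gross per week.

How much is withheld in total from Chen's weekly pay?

Canton Income Tax: taxable = £1,225.00
  6% × £1,225.00 = £73.50
Pension Levy: 6.8% × £1,225.00 = £83.30
Workforce Levy: 4% × £1,225.00 = £49.00
Total: £73.50 + £83.30 + £49.00 = £205.80

£205.80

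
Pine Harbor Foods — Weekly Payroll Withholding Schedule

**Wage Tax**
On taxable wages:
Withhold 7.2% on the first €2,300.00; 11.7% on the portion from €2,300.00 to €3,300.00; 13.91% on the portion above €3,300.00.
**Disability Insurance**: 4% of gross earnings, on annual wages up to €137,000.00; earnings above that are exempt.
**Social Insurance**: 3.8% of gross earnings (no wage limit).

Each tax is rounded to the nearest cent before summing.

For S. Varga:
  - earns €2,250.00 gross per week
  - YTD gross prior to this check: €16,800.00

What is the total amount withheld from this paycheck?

€337.50

Wage Tax: taxable = €2,250.00
  7.2% × €2,250.00 = €162.00
Disability Insurance: 4% × €2,250.00 = €90.00
Social Insurance: 3.8% × €2,250.00 = €85.50
Total: €162.00 + €90.00 + €85.50 = €337.50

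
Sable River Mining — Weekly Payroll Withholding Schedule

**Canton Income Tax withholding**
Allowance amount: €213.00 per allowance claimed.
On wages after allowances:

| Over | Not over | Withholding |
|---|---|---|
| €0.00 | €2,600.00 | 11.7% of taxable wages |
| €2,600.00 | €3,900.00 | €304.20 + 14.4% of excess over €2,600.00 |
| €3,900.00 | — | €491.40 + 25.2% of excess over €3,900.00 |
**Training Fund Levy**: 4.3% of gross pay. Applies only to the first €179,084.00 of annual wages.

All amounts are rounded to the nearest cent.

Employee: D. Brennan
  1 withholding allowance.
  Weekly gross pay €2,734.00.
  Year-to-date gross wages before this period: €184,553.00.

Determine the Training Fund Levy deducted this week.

Training Fund Levy: YTD €184,553.00 ≥ cap €179,084.00 → €0.00

€0.00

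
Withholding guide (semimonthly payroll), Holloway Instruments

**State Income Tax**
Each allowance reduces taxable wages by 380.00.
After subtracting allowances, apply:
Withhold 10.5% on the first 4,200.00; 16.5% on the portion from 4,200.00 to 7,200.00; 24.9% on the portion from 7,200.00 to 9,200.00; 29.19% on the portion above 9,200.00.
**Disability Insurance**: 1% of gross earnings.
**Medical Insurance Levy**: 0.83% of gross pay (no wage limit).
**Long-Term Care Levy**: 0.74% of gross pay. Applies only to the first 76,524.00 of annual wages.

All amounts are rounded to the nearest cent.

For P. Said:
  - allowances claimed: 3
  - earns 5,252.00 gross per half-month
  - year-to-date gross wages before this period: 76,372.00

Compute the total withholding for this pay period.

528.99

State Income Tax: taxable = 5,252.00 − 3×380.00 = 4,112.00
  10.5% × 4,112.00 = 431.76
Disability Insurance: 1% × 5,252.00 = 52.52
Medical Insurance Levy: 0.83% × 5,252.00 = 43.59
Long-Term Care Levy: cap 76,524.00 − YTD 76,372.00 = 152.00 subject; 0.74% × 152.00 = 1.12
Total: 431.76 + 52.52 + 43.59 + 1.12 = 528.99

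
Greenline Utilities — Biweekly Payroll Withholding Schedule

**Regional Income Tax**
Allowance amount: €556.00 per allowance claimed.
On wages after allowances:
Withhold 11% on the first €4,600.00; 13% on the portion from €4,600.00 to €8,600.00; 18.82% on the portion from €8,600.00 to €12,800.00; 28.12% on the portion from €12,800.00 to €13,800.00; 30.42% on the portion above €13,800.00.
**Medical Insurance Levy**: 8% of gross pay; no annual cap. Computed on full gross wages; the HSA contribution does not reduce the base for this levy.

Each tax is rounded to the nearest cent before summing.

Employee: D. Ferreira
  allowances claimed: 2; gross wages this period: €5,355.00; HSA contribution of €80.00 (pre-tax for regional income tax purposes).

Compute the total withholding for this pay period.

Regional Income Tax: taxable = €5,355.00 − €80.00 − 2×€556.00 = €4,163.00
  11% × €4,163.00 = €457.93
Medical Insurance Levy: 8% × €5,355.00 = €428.40
Total: €457.93 + €428.40 = €886.33

€886.33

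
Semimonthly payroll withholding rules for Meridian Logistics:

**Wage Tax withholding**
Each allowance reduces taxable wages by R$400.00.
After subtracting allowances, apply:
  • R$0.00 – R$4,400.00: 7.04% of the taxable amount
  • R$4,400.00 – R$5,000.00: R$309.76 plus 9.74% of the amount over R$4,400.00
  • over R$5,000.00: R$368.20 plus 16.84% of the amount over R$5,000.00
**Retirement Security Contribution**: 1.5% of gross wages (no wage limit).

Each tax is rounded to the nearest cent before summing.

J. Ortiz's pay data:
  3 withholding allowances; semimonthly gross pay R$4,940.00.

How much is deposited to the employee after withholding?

R$4,602.60

Wage Tax: taxable = R$4,940.00 − 3×R$400.00 = R$3,740.00
  7.04% × R$3,740.00 = R$263.30
Retirement Security Contribution: 1.5% × R$4,940.00 = R$74.10
Total withheld: R$263.30 + R$74.10 = R$337.40
Net pay: R$4,940.00 − R$337.40 = R$4,602.60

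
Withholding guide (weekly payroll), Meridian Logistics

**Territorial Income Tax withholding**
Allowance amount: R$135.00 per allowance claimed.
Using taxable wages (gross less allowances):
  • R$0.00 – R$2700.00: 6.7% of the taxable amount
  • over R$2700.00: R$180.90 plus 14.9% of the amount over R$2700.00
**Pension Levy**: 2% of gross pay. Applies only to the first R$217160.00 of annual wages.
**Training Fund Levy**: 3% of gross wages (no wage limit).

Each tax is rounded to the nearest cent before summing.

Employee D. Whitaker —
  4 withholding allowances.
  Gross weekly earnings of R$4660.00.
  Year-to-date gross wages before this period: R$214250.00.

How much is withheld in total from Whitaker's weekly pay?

R$590.48

Territorial Income Tax: taxable = R$4660.00 − 4×R$135.00 = R$4120.00
  R$180.90 + 14.9% × (R$4120.00 − R$2700.00) = R$180.90 + 14.9% × R$1420.00 = R$392.48
Pension Levy: cap R$217160.00 − YTD R$214250.00 = R$2910.00 subject; 2% × R$2910.00 = R$58.20
Training Fund Levy: 3% × R$4660.00 = R$139.80
Total: R$392.48 + R$58.20 + R$139.80 = R$590.48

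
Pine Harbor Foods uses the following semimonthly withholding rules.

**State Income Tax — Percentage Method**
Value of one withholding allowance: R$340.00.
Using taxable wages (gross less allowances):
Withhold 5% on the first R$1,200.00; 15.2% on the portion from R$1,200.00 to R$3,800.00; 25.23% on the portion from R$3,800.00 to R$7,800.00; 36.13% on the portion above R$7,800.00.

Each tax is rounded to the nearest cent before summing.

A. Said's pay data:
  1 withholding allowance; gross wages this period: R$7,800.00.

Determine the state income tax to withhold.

R$1,378.62

State Income Tax: taxable = R$7,800.00 − 1×R$340.00 = R$7,460.00
  R$455.20 + 25.23% × (R$7,460.00 − R$3,800.00) = R$455.20 + 25.23% × R$3,660.00 = R$1,378.62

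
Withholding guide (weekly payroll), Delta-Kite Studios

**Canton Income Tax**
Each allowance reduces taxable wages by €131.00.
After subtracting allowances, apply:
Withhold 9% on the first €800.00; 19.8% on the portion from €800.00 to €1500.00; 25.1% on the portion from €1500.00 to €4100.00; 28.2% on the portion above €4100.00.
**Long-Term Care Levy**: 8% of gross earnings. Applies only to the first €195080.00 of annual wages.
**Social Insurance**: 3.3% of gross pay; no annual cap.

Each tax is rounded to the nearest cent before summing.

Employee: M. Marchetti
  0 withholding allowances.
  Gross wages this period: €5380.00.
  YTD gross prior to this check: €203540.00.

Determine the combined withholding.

€1401.70

Canton Income Tax: taxable = €5380.00
  €863.20 + 28.2% × (€5380.00 − €4100.00) = €863.20 + 28.2% × €1280.00 = €1224.16
Long-Term Care Levy: YTD €203540.00 ≥ cap €195080.00 → €0.00
Social Insurance: 3.3% × €5380.00 = €177.54
Total: €1224.16 + €0.00 + €177.54 = €1401.70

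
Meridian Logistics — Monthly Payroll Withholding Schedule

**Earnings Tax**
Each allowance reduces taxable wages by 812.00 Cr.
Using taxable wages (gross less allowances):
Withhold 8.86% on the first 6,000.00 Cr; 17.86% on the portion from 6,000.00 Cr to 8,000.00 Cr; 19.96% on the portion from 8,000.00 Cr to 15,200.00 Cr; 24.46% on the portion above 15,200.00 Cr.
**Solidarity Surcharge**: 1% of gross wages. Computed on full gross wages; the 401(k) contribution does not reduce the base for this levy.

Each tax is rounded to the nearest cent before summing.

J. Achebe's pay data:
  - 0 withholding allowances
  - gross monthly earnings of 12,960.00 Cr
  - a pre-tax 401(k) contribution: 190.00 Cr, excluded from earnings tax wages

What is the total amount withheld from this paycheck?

1,970.49 Cr

Earnings Tax: taxable = 12,960.00 Cr − 190.00 Cr = 12,770.00 Cr
  888.80 Cr + 19.96% × (12,770.00 Cr − 8,000.00 Cr) = 888.80 Cr + 19.96% × 4,770.00 Cr = 1,840.89 Cr
Solidarity Surcharge: 1% × 12,960.00 Cr = 129.60 Cr
Total: 1,840.89 Cr + 129.60 Cr = 1,970.49 Cr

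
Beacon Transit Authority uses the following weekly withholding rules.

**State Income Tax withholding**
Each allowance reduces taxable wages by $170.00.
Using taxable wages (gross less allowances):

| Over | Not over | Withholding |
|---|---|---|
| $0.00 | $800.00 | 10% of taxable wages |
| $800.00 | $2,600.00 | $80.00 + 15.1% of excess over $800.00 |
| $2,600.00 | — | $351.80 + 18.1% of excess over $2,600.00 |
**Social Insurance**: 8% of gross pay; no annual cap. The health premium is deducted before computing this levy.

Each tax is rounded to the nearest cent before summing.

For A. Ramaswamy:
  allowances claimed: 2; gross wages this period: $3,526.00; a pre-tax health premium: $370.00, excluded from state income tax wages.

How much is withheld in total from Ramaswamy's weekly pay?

State Income Tax: taxable = $3,526.00 − $370.00 − 2×$170.00 = $2,816.00
  $351.80 + 18.1% × ($2,816.00 − $2,600.00) = $351.80 + 18.1% × $216.00 = $390.90
Social Insurance: 8% × $3,156.00 = $252.48
Total: $390.90 + $252.48 = $643.38

$643.38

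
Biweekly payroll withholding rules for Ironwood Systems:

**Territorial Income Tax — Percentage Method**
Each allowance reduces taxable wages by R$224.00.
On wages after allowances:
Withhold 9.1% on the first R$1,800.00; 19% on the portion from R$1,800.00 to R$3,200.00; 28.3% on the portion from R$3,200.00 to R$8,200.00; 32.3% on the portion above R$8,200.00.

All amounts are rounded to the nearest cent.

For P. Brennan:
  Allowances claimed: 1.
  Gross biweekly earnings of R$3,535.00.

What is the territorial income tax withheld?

Territorial Income Tax: taxable = R$3,535.00 − 1×R$224.00 = R$3,311.00
  R$429.80 + 28.3% × (R$3,311.00 − R$3,200.00) = R$429.80 + 28.3% × R$111.00 = R$461.21

R$461.21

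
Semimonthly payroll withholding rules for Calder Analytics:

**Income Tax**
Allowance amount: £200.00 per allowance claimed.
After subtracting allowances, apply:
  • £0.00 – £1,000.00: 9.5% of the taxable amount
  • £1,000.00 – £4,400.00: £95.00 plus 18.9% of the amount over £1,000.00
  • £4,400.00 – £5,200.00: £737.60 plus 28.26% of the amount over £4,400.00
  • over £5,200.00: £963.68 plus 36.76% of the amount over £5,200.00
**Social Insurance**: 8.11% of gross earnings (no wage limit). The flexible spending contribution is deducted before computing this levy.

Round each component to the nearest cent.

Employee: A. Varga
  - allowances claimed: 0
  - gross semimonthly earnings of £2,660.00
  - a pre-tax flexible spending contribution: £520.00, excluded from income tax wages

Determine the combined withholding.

£484.01

Income Tax: taxable = £2,660.00 − £520.00 = £2,140.00
  £95.00 + 18.9% × (£2,140.00 − £1,000.00) = £95.00 + 18.9% × £1,140.00 = £310.46
Social Insurance: 8.11% × £2,140.00 = £173.55
Total: £310.46 + £173.55 = £484.01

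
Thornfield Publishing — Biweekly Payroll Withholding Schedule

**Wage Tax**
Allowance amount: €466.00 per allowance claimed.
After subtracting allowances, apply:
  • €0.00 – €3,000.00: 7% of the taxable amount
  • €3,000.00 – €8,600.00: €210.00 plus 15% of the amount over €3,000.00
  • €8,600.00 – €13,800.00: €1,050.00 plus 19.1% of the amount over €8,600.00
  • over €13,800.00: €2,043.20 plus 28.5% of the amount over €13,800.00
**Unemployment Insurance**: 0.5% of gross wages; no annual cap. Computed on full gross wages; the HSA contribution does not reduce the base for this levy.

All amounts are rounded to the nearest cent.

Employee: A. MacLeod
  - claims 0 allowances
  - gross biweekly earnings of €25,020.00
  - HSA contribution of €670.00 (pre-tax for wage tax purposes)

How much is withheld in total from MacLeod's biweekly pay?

Wage Tax: taxable = €25,020.00 − €670.00 = €24,350.00
  €2,043.20 + 28.5% × (€24,350.00 − €13,800.00) = €2,043.20 + 28.5% × €10,550.00 = €5,049.95
Unemployment Insurance: 0.5% × €25,020.00 = €125.10
Total: €5,049.95 + €125.10 = €5,175.05

€5,175.05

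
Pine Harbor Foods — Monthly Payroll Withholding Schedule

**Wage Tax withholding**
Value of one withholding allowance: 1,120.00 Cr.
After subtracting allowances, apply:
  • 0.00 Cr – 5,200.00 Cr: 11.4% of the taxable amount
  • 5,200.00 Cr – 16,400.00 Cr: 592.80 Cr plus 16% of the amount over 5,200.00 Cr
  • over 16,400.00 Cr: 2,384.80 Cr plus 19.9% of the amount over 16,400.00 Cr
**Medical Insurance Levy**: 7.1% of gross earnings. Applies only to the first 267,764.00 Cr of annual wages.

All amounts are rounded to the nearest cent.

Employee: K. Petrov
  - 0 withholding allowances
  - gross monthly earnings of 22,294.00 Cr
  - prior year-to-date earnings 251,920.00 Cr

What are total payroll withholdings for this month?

Wage Tax: taxable = 22,294.00 Cr
  2,384.80 Cr + 19.9% × (22,294.00 Cr − 16,400.00 Cr) = 2,384.80 Cr + 19.9% × 5,894.00 Cr = 3,557.71 Cr
Medical Insurance Levy: cap 267,764.00 Cr − YTD 251,920.00 Cr = 15,844.00 Cr subject; 7.1% × 15,844.00 Cr = 1,124.92 Cr
Total: 3,557.71 Cr + 1,124.92 Cr = 4,682.63 Cr

4,682.63 Cr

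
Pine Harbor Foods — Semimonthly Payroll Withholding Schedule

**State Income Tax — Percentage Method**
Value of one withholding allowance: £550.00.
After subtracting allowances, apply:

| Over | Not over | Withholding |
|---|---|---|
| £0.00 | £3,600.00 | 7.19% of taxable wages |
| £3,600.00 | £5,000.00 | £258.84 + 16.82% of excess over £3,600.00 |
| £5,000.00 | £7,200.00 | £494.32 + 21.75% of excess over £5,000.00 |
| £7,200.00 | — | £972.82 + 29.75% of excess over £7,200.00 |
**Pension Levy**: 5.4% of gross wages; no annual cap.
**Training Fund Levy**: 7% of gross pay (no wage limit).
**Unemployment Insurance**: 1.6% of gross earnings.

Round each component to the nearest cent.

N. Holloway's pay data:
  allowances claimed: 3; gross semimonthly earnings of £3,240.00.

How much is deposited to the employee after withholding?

State Income Tax: taxable = £3,240.00 − 3×£550.00 = £1,590.00
  7.19% × £1,590.00 = £114.32
Pension Levy: 5.4% × £3,240.00 = £174.96
Training Fund Levy: 7% × £3,240.00 = £226.80
Unemployment Insurance: 1.6% × £3,240.00 = £51.84
Total withheld: £114.32 + £174.96 + £226.80 + £51.84 = £567.92
Net pay: £3,240.00 − £567.92 = £2,672.08

£2,672.08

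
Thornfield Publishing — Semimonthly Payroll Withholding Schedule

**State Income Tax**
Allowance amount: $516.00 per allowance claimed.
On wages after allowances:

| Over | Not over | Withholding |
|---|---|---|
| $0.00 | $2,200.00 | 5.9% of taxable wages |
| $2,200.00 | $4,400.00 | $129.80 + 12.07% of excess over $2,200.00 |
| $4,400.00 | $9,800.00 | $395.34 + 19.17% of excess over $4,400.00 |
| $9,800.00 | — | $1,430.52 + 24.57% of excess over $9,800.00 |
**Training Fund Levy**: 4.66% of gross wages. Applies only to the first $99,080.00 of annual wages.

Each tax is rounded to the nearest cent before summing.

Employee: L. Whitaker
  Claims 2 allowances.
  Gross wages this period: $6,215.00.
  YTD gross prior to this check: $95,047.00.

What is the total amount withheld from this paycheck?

State Income Tax: taxable = $6,215.00 − 2×$516.00 = $5,183.00
  $395.34 + 19.17% × ($5,183.00 − $4,400.00) = $395.34 + 19.17% × $783.00 = $545.44
Training Fund Levy: cap $99,080.00 − YTD $95,047.00 = $4,033.00 subject; 4.66% × $4,033.00 = $187.94
Total: $545.44 + $187.94 = $733.38

$733.38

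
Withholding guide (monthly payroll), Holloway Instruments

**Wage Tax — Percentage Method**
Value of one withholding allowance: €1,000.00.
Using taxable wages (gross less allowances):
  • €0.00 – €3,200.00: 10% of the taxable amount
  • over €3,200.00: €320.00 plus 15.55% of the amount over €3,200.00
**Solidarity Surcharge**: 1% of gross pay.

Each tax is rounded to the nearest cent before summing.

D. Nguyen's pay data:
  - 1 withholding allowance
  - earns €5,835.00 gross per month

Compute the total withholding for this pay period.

Wage Tax: taxable = €5,835.00 − 1×€1,000.00 = €4,835.00
  €320.00 + 15.55% × (€4,835.00 − €3,200.00) = €320.00 + 15.55% × €1,635.00 = €574.24
Solidarity Surcharge: 1% × €5,835.00 = €58.35
Total: €574.24 + €58.35 = €632.59

€632.59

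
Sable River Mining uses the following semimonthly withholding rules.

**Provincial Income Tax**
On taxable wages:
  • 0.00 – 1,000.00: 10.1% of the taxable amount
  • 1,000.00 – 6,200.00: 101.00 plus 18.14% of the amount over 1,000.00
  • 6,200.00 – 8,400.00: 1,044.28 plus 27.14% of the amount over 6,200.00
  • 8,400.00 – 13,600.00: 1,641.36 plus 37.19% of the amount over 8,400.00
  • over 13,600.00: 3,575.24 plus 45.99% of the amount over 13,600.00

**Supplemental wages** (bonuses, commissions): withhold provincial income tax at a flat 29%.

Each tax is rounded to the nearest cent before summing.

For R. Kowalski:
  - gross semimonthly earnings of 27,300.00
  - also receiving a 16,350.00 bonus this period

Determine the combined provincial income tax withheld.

Provincial Income Tax: taxable = 27,300.00
  3,575.24 + 45.99% × (27,300.00 − 13,600.00) = 3,575.24 + 45.99% × 13,700.00 = 9,875.87
Supplemental (29% flat on bonus): 29% × 16,350.00 = 4,741.50
Total provincial income tax: 9,875.87 + 4,741.50 = 14,617.37

14,617.37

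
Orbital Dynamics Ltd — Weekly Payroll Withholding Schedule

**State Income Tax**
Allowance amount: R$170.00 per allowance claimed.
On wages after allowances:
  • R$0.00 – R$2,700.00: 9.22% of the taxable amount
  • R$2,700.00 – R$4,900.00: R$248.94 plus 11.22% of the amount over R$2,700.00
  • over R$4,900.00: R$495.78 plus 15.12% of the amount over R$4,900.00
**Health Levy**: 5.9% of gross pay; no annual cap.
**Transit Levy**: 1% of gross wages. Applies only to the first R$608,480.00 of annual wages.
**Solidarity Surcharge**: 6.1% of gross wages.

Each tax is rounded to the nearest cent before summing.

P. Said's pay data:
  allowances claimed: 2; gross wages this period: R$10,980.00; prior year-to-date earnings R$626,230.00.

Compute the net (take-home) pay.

R$8,298.73

State Income Tax: taxable = R$10,980.00 − 2×R$170.00 = R$10,640.00
  R$495.78 + 15.12% × (R$10,640.00 − R$4,900.00) = R$495.78 + 15.12% × R$5,740.00 = R$1,363.67
Health Levy: 5.9% × R$10,980.00 = R$647.82
Transit Levy: YTD R$626,230.00 ≥ cap R$608,480.00 → R$0.00
Solidarity Surcharge: 6.1% × R$10,980.00 = R$669.78
Total withheld: R$1,363.67 + R$647.82 + R$0.00 + R$669.78 = R$2,681.27
Net pay: R$10,980.00 − R$2,681.27 = R$8,298.73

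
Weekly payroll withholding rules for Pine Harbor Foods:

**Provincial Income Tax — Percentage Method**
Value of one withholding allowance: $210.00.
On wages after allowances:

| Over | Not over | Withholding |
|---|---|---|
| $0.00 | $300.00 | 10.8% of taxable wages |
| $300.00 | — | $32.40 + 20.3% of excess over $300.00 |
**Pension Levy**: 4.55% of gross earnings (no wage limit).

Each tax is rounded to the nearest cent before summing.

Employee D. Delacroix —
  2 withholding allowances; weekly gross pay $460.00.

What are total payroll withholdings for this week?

Provincial Income Tax: taxable = $460.00 − 2×$210.00 = $40.00
  10.8% × $40.00 = $4.32
Pension Levy: 4.55% × $460.00 = $20.93
Total: $4.32 + $20.93 = $25.25

$25.25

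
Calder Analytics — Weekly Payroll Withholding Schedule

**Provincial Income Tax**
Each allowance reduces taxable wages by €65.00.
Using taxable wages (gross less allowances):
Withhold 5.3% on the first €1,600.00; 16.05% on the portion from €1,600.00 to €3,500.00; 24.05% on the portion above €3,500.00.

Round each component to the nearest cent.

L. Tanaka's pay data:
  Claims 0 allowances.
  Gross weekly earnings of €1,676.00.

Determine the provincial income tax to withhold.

Provincial Income Tax: taxable = €1,676.00
  €84.80 + 16.05% × (€1,676.00 − €1,600.00) = €84.80 + 16.05% × €76.00 = €97.00

€97.00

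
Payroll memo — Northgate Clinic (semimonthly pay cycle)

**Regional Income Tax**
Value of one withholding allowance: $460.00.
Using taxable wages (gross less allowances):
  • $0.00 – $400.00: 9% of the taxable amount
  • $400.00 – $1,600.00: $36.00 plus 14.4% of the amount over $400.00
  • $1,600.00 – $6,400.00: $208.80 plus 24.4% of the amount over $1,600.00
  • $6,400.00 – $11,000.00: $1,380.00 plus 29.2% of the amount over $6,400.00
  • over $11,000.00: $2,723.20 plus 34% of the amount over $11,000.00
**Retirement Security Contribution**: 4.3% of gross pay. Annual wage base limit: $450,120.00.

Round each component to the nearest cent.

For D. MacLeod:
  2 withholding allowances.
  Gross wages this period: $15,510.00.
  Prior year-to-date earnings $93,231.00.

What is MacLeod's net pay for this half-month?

Regional Income Tax: taxable = $15,510.00 − 2×$460.00 = $14,590.00
  $2,723.20 + 34% × ($14,590.00 − $11,000.00) = $2,723.20 + 34% × $3,590.00 = $3,943.80
Retirement Security Contribution: 4.3% × $15,510.00 = $666.93
Total withheld: $3,943.80 + $666.93 = $4,610.73
Net pay: $15,510.00 − $4,610.73 = $10,899.27

$10,899.27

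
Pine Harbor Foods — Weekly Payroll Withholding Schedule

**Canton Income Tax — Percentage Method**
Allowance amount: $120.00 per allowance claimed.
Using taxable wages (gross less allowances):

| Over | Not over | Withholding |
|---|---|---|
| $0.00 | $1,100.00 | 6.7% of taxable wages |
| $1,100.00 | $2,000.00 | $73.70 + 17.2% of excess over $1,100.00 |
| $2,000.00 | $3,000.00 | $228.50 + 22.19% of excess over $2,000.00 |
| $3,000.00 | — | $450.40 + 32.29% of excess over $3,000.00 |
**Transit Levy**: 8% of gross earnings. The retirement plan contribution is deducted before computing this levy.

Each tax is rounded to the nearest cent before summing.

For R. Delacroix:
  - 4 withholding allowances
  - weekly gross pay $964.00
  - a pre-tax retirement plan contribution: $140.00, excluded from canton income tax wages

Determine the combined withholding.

$88.97

Canton Income Tax: taxable = $964.00 − $140.00 − 4×$120.00 = $344.00
  6.7% × $344.00 = $23.05
Transit Levy: 8% × $824.00 = $65.92
Total: $23.05 + $65.92 = $88.97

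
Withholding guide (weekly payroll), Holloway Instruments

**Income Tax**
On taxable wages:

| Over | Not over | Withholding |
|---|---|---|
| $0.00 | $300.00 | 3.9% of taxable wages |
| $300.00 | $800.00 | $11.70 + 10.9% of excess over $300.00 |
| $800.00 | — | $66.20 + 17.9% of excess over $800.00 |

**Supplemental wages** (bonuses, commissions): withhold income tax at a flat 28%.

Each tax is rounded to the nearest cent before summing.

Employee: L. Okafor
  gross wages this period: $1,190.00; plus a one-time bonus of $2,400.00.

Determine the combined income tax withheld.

Income Tax: taxable = $1,190.00
  $66.20 + 17.9% × ($1,190.00 − $800.00) = $66.20 + 17.9% × $390.00 = $136.01
Supplemental (28% flat on bonus): 28% × $2,400.00 = $672.00
Total income tax: $136.01 + $672.00 = $808.01

$808.01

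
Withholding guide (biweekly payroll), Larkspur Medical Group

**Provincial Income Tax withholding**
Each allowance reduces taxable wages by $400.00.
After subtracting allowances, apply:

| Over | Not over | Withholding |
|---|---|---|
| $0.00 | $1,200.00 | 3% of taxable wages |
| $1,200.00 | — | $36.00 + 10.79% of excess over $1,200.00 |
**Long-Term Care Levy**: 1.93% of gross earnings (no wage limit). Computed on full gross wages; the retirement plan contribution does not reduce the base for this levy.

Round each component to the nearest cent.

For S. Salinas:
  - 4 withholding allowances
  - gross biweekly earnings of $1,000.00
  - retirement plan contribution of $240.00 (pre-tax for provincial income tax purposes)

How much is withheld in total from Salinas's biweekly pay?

Provincial Income Tax: taxable = $1,000.00 − $240.00 − 4×$400.00 = $-840.00
  Taxable ≤ 0 → $0.00
Long-Term Care Levy: 1.93% × $1,000.00 = $19.30
Total: $0.00 + $19.30 = $19.30

$19.30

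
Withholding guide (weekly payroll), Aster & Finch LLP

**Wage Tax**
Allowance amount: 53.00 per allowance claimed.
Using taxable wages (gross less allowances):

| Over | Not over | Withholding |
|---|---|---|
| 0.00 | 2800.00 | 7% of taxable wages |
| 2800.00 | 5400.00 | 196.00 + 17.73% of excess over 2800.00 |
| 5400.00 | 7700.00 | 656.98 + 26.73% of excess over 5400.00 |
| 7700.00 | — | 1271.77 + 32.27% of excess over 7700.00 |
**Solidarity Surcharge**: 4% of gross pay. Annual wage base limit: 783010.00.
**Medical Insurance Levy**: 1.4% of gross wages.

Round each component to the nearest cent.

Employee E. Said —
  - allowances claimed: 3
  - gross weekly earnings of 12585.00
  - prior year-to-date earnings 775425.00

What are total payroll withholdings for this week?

Wage Tax: taxable = 12585.00 − 3×53.00 = 12426.00
  1271.77 + 32.27% × (12426.00 − 7700.00) = 1271.77 + 32.27% × 4726.00 = 2796.85
Solidarity Surcharge: cap 783010.00 − YTD 775425.00 = 7585.00 subject; 4% × 7585.00 = 303.40
Medical Insurance Levy: 1.4% × 12585.00 = 176.19
Total: 2796.85 + 303.40 + 176.19 = 3276.44

3276.44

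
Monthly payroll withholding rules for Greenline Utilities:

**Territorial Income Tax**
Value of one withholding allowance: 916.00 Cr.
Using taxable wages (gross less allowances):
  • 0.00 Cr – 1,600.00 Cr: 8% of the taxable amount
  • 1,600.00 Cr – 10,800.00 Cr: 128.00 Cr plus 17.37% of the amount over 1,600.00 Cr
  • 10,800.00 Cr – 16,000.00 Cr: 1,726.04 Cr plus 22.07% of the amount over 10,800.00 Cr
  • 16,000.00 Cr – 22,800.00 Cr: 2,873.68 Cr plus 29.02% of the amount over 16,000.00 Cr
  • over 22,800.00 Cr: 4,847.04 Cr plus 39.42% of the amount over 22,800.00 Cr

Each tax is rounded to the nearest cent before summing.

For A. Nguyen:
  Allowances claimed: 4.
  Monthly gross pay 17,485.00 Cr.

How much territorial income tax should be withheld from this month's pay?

Territorial Income Tax: taxable = 17,485.00 Cr − 4×916.00 Cr = 13,821.00 Cr
  1,726.04 Cr + 22.07% × (13,821.00 Cr − 10,800.00 Cr) = 1,726.04 Cr + 22.07% × 3,021.00 Cr = 2,392.77 Cr

2,392.77 Cr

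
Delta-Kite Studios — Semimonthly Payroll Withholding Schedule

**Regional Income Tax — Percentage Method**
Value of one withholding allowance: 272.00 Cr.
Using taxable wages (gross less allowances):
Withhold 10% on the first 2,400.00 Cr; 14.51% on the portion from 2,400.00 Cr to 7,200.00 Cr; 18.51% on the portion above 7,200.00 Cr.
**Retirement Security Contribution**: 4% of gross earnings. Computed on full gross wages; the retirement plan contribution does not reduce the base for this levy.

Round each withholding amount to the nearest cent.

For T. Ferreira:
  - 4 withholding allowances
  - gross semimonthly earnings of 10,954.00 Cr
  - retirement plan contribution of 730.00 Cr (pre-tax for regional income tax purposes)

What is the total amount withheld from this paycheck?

Regional Income Tax: taxable = 10,954.00 Cr − 730.00 Cr − 4×272.00 Cr = 9,136.00 Cr
  936.48 Cr + 18.51% × (9,136.00 Cr − 7,200.00 Cr) = 936.48 Cr + 18.51% × 1,936.00 Cr = 1,294.83 Cr
Retirement Security Contribution: 4% × 10,954.00 Cr = 438.16 Cr
Total: 1,294.83 Cr + 438.16 Cr = 1,732.99 Cr

1,732.99 Cr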